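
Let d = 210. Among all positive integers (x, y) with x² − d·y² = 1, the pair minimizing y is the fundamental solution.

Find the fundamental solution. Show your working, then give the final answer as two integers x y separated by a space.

29 2

d=210: √d = [14; 2,28] (ℓ=2, even), read p_1/q_1
i=0: a=14 ⇒ p=14, q=1
i=1: a=2 ⇒ p=29, q=2
→ (29, 2).  Check: 29²=841, 210·2²=840, difference 1.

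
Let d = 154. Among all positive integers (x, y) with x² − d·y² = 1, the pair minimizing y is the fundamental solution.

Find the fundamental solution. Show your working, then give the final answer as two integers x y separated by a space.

21295 1716

√154 → a₀=12, period (2,2,3,1,2,1,3,2,2,24); ℓ=10 even so k=9
k=0  a_k=12  p_k/q_k = 12/1
k=1  a_k=2  p_k/q_k = 25/2
…
k=4  a_k=1  p_k/q_k = 273/22
…
k=7  a_k=3  p_k/q_k = 3847/310
k=8  a_k=2  p_k/q_k = 8724/703
k=9  a_k=2  p_k/q_k = 21295/1716
→ (21295, 1716).  Check: 21295²=453477025, 154·1716²=453477024, difference 1.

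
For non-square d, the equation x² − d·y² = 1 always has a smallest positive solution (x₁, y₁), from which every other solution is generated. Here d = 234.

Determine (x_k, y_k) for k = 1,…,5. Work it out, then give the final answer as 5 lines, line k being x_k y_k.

5201 340
54100801 3536680
562756526801 36788545020
5853793337683201 382674441761360
60891157735824130001 3980579506413121700

√234 → a₀=15, period (3,2,1,2,1,2,3,30); ℓ=8 even so k=7
i=0: a=15 ⇒ p=15, q=1
i=1: a=3 ⇒ p=46, q=3
…
i=3: a=1 ⇒ p=153, q=10
i=4: a=2 ⇒ p=413, q=27
i=5: a=1 ⇒ p=566, q=37
i=6: a=2 ⇒ p=1545, q=101
i=7: a=3 ⇒ p=5201, q=340
(x₁, y₁) = (5201, 340);  5201² − 234·340² = 1 ✓
(x_2, y_2) = (5201·5201 + 234·340·340, 5201·340 + 340·5201) = (54100801, 3536680)
(x_3, y_3) = (5201·54100801 + 234·340·3536680, 5201·3536680 + 340·54100801) = (562756526801, 36788545020)
(x_4, y_4) = (5201·562756526801 + 234·340·36788545020, 5201·36788545020 + 340·562756526801) = (5853793337683201, 382674441761360)
(x_5, y_5) = (5201·5853793337683201 + 234·340·382674441761360, 5201·382674441761360 + 340·5853793337683201) = (60891157735824130001, 3980579506413121700)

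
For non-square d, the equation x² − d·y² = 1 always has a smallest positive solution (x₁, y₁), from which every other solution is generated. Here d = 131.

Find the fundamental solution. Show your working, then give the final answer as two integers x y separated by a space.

√131 = [11; 2,4,11,4,2,22, …], period ℓ=6 (even) → k=5
a_0=11:  p_0=11·1+0=11,  q_0=11·0+1=1
a_1=2:  p_1=2·11+1=23,  q_1=2·1+0=2
…
a_4=4:  p_4=4·1156+103=4727,  q_4=4·101+9=413
a_5=2:  p_5=2·4727+1156=10610,  q_5=2·413+101=927
fundamental: x₁=10610, y₁=927  (since 112572100 − 131·859329 = 1)

10610 927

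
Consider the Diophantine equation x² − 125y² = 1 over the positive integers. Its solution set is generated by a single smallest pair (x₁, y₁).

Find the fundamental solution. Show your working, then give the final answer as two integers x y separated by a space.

√125 → a₀=11, period (5,1,1,5,22); ℓ=5 odd so k=9
i=0: a=11 ⇒ p=11, q=1
i=1: a=5 ⇒ p=56, q=5
…
i=5: a=22 ⇒ p=15127, q=1353
i=6: a=5 ⇒ p=76317, q=6826
i=7: a=1 ⇒ p=91444, q=8179
i=8: a=1 ⇒ p=167761, q=15005
i=9: a=5 ⇒ p=930249, q=83204
fundamental: x₁=930249, y₁=83204  (since 865363202001 − 125·6922905616 = 1)

930249 83204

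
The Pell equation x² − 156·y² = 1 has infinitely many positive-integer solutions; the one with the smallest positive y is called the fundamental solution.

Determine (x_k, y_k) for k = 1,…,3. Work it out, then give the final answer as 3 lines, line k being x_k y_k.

25 2
1249 100
62425 4998

√156 = [12; 2,24, …], period ℓ=2 (even) → k=1
k=0  a_k=12  p_k/q_k = 12/1
k=1  a_k=2  p_k/q_k = 25/2
fundamental: x₁=25, y₁=2  (since 625 − 156·4 = 1)
(25+2√156)^2 = 1249 + 100√156
(25+2√156)^3 = 62425 + 4998√156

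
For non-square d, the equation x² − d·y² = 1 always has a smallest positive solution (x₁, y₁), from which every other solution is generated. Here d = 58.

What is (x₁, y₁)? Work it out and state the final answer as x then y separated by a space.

19603 2574

√58 → a₀=7, period (1,1,1,1,1,1,14); ℓ=7 odd so k=13
a_0=7:  p_0=7·1+0=7,  q_0=7·0+1=1
a_1=1:  p_1=1·7+1=8,  q_1=1·1+0=1
a_2=1:  p_2=1·8+7=15,  q_2=1·1+1=2
a_3=1:  p_3=1·15+8=23,  q_3=1·2+1=3
…
a_6=1:  p_6=1·61+38=99,  q_6=1·8+5=13
a_7=14:  p_7=14·99+61=1447,  q_7=14·13+8=190
a_8=1:  p_8=1·1447+99=1546,  q_8=1·190+13=203
…
a_11=1:  p_11=1·4539+2993=7532,  q_11=1·596+393=989
a_12=1:  p_12=1·7532+4539=12071,  q_12=1·989+596=1585
a_13=1:  p_13=1·12071+7532=19603,  q_13=1·1585+989=2574
(x₁, y₁) = (19603, 2574);  19603² − 58·2574² = 1 ✓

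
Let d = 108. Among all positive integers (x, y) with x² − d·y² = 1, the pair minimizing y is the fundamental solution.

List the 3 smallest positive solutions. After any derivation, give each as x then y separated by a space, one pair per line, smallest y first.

√108 → a₀=10, period (2,1,1,4,1,1,2,20); ℓ=8 even so k=7
i=0: a=10 ⇒ p=10, q=1
…
i=2: a=1 ⇒ p=31, q=3
i=3: a=1 ⇒ p=52, q=5
i=4: a=4 ⇒ p=239, q=23
…
i=6: a=1 ⇒ p=530, q=51
i=7: a=2 ⇒ p=1351, q=130
(x₁, y₁) = (1351, 130);  1351² − 108·130² = 1 ✓
n=2: (1351,130)∘(1351,130) = (1351·1351+108·130·130, 1351·130+130·1351) = (3650401,351260)
n=3: (3650401,351260)∘(1351,130) = (1351·3650401+108·130·351260, 1351·351260+130·3650401) = (9863382151,949104390)

1351 130
3650401 351260
9863382151 949104390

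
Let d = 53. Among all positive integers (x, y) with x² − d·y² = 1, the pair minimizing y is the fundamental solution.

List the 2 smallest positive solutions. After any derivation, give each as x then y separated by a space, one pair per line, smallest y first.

66249 9100
8777860001 1205731800

√53 = [7; 3,1,1,3,14, …], period ℓ=5 (odd) → k=9
step 0: (7, 1)  from 7·(1,0) + (0,1)
step 1: (22, 3)  from 3·(7,1) + (1,0)
step 2: (29, 4)  from 1·(22,3) + (7,1)
step 3: (51, 7)  from 1·(29,4) + (22,3)
step 4: (182, 25)  from 3·(51,7) + (29,4)
…
step 6: (7979, 1096)  from 3·(2599,357) + (182,25)
…
step 8: (18557, 2549)  from 1·(10578,1453) + (7979,1096)
step 9: (66249, 9100)  from 3·(18557,2549) + (10578,1453)
fundamental: x₁=66249, y₁=9100  (since 4388930001 − 53·82810000 = 1)
(66249+9100√53)^2 = 8777860001 + 1205731800√53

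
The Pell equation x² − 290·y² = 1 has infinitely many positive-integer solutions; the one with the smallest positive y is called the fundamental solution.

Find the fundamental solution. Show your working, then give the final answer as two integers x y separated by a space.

√290 = [17; 34, …], period ℓ=1 (odd) → k=1
step 0: (17, 1)  from 17·(1,0) + (0,1)
step 1: (579, 34)  from 34·(17,1) + (1,0)
fundamental: x₁=579, y₁=34  (since 335241 − 290·1156 = 1)

579 34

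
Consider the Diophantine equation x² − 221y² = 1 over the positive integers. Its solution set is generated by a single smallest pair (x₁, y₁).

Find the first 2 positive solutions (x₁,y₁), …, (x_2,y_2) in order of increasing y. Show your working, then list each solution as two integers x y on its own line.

d=221: √d = [14; 1,6,2,6,1,28] (ℓ=6, even), read p_5/q_5
step 0: (14, 1)  from 14·(1,0) + (0,1)
step 1: (15, 1)  from 1·(14,1) + (1,0)
…
step 4: (1442, 97)  from 6·(223,15) + (104,7)
step 5: (1665, 112)  from 1·(1442,97) + (223,15)
(x₁, y₁) = (1665, 112);  1665² − 221·112² = 1 ✓
(1665+112√221)^2 = 5544449 + 372960√221

1665 112
5544449 372960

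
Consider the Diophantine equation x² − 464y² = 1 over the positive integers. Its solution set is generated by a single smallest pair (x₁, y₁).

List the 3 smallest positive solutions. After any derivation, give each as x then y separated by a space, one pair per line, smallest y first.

√464 = [21; 1,1,5,1,1,1,5,1,1,42, …], period ℓ=10 (even) → k=9
i=0: a=21 ⇒ p=21, q=1
i=1: a=1 ⇒ p=22, q=1
i=2: a=1 ⇒ p=43, q=2
…
i=4: a=1 ⇒ p=280, q=13
…
i=6: a=1 ⇒ p=797, q=37
i=7: a=5 ⇒ p=4502, q=209
i=8: a=1 ⇒ p=5299, q=246
i=9: a=1 ⇒ p=9801, q=455
→ (9801, 455).  Check: 9801²=96059601, 464·455²=96059600, difference 1.
(9801+455√464)^2 = 192119201 + 8918910√464
(9801+455√464)^3 = 3765920568201 + 174828473365√464

9801 455
192119201 8918910
3765920568201 174828473365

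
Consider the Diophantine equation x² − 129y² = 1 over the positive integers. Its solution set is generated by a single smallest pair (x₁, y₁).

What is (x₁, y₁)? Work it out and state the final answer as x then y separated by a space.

16855 1484

√129 = [11; 2,1,3,1,6,1,3,1,2,22, …], period ℓ=10 (even) → k=9
a_0=11:  p_0=11·1+0=11,  q_0=11·0+1=1
a_1=2:  p_1=2·11+1=23,  q_1=2·1+0=2
a_2=1:  p_2=1·23+11=34,  q_2=1·2+1=3
a_3=3:  p_3=3·34+23=125,  q_3=3·3+2=11
a_4=1:  p_4=1·125+34=159,  q_4=1·11+3=14
a_5=6:  p_5=6·159+125=1079,  q_5=6·14+11=95
…
a_7=3:  p_7=3·1238+1079=4793,  q_7=3·109+95=422
a_8=1:  p_8=1·4793+1238=6031,  q_8=1·422+109=531
a_9=2:  p_9=2·6031+4793=16855,  q_9=2·531+422=1484
fundamental: x₁=16855, y₁=1484  (since 284091025 − 129·2202256 = 1)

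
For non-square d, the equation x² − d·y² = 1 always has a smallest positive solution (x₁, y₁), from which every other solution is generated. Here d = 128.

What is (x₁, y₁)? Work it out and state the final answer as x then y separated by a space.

[11; 3,5,3,22] for √128; ℓ=4 ⇒ convergent index 3
i=0: a=11 ⇒ p=11, q=1
i=1: a=3 ⇒ p=34, q=3
i=2: a=5 ⇒ p=181, q=16
i=3: a=3 ⇒ p=577, q=51
→ (577, 51).  Check: 577²=332929, 128·51²=332928, difference 1.

577 51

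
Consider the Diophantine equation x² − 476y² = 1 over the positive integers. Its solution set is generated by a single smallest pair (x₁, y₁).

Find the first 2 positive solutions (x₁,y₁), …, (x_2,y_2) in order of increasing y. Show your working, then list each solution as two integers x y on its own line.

28799 1320
1658764801 76029360

√476 = [21; 1,4,2,10,2,4,1,42, …], period ℓ=8 (even) → k=7
a_0=21:  p_0=21·1+0=21,  q_0=21·0+1=1
a_1=1:  p_1=1·21+1=22,  q_1=1·1+0=1
…
a_3=2:  p_3=2·109+22=240,  q_3=2·5+1=11
…
a_6=4:  p_6=4·5258+2509=23541,  q_6=4·241+115=1079
a_7=1:  p_7=1·23541+5258=28799,  q_7=1·1079+241=1320
fundamental: x₁=28799, y₁=1320  (since 829382401 − 476·1742400 = 1)
(28799+1320√476)^2 = 1658764801 + 76029360√476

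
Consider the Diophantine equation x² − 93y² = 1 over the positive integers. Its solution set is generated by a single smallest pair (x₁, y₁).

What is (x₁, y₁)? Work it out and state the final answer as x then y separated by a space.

[9; 1,1,1,4,6,4,1,1,1,18] for √93; ℓ=10 ⇒ convergent index 9
step 0: (9, 1)  from 9·(1,0) + (0,1)
…
step 2: (19, 2)  from 1·(10,1) + (9,1)
…
step 4: (135, 14)  from 4·(29,3) + (19,2)
step 5: (839, 87)  from 6·(135,14) + (29,3)
…
step 7: (4330, 449)  from 1·(3491,362) + (839,87)
step 8: (7821, 811)  from 1·(4330,449) + (3491,362)
step 9: (12151, 1260)  from 1·(7821,811) + (4330,449)
→ (12151, 1260).  Check: 12151²=147646801, 93·1260²=147646800, difference 1.

12151 1260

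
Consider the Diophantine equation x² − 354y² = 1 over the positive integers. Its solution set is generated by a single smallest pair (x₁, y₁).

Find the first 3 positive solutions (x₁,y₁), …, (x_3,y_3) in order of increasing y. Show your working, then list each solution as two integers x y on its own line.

258065 13716
133195088449 7079239080
68745981000924305 3653807666346684

d=354: √d = [18; 1,4,2,2,18,2,2,4,1,36] (ℓ=10, even), read p_9/q_9
step 0: (18, 1)  from 18·(1,0) + (0,1)
step 1: (19, 1)  from 1·(18,1) + (1,0)
step 2: (94, 5)  from 4·(19,1) + (18,1)
step 3: (207, 11)  from 2·(94,5) + (19,1)
step 4: (508, 27)  from 2·(207,11) + (94,5)
step 5: (9351, 497)  from 18·(508,27) + (207,11)
…
step 7: (47771, 2539)  from 2·(19210,1021) + (9351,497)
step 8: (210294, 11177)  from 4·(47771,2539) + (19210,1021)
step 9: (258065, 13716)  from 1·(210294,11177) + (47771,2539)
fundamental: x₁=258065, y₁=13716  (since 66597544225 − 354·188128656 = 1)
n=2: (258065,13716)∘(258065,13716) = (258065·258065+354·13716·13716, 258065·13716+13716·258065) = (133195088449,7079239080)
n=3: (133195088449,7079239080)∘(258065,13716) = (258065·133195088449+354·13716·7079239080, 258065·7079239080+13716·133195088449) = (68745981000924305,3653807666346684)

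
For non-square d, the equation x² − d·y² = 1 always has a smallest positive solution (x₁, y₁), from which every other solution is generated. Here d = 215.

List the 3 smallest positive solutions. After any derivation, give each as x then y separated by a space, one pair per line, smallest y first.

√215 = [14; 1,1,1,28, …], period ℓ=4 (even) → k=3
step 0: (14, 1)  from 14·(1,0) + (0,1)
step 1: (15, 1)  from 1·(14,1) + (1,0)
step 2: (29, 2)  from 1·(15,1) + (14,1)
step 3: (44, 3)  from 1·(29,2) + (15,1)
fundamental: x₁=44, y₁=3  (since 1936 − 215·9 = 1)
n=2: (44,3)∘(44,3) = (44·44+215·3·3, 44·3+3·44) = (3871,264)
n=3: (3871,264)∘(44,3) = (44·3871+215·3·264, 44·264+3·3871) = (340604,23229)

44 3
3871 264
340604 23229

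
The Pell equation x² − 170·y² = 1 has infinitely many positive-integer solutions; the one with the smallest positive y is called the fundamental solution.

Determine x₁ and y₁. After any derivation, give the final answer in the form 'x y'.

[13; 26] for √170; ℓ=1 ⇒ convergent index 1
a_0=13:  p_0=13·1+0=13,  q_0=13·0+1=1
a_1=26:  p_1=26·13+1=339,  q_1=26·1+0=26
(x₁, y₁) = (339, 26);  339² − 170·26² = 1 ✓

339 26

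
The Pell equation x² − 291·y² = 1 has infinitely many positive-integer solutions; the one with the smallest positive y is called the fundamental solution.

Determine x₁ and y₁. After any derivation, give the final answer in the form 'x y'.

√291 = [17; 17,34, …], period ℓ=2 (even) → k=1
a_0=17:  p_0=17·1+0=17,  q_0=17·0+1=1
a_1=17:  p_1=17·17+1=290,  q_1=17·1+0=17
fundamental: x₁=290, y₁=17  (since 84100 − 291·289 = 1)

290 17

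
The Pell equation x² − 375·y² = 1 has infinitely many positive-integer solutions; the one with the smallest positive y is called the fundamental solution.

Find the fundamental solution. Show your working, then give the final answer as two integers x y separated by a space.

√375 = [19; 2,1,2,1,5,1,2,1,2,38, …], period ℓ=10 (even) → k=9
a_0=19:  p_0=19·1+0=19,  q_0=19·0+1=1
a_1=2:  p_1=2·19+1=39,  q_1=2·1+0=2
a_2=1:  p_2=1·39+19=58,  q_2=1·2+1=3
a_3=2:  p_3=2·58+39=155,  q_3=2·3+2=8
…
a_5=5:  p_5=5·213+155=1220,  q_5=5·11+8=63
a_6=1:  p_6=1·1220+213=1433,  q_6=1·63+11=74
a_7=2:  p_7=2·1433+1220=4086,  q_7=2·74+63=211
a_8=1:  p_8=1·4086+1433=5519,  q_8=1·211+74=285
a_9=2:  p_9=2·5519+4086=15124,  q_9=2·285+211=781
fundamental: x₁=15124, y₁=781  (since 228735376 − 375·609961 = 1)

15124 781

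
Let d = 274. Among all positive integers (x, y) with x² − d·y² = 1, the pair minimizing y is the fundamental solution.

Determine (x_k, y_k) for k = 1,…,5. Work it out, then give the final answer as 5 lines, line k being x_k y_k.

3959299 239190
31352097142801 1894049455620
248264653730785753699 14998216231173381570
1965907990503261255572251201 118764845051735182903983240
15567235081782895307198186429982499 940451064496965117656884702915950

√274 → a₀=16, period (1,1,4,4,1,1,32); ℓ=7 odd so k=13
k=0  a_k=16  p_k/q_k = 16/1
…
k=2  a_k=1  p_k/q_k = 33/2
…
k=6  a_k=1  p_k/q_k = 1407/85
k=7  a_k=32  p_k/q_k = 45802/2767
k=8  a_k=1  p_k/q_k = 47209/2852
k=9  a_k=1  p_k/q_k = 93011/5619
…
k=12  a_k=1  p_k/q_k = 2189276/132259
k=13  a_k=1  p_k/q_k = 3959299/239190
fundamental: x₁=3959299, y₁=239190  (since 15676048571401 − 274·57211856100 = 1)
(3959299+239190√274)^2 = 31352097142801 + 1894049455620√274
(3959299+239190√274)^3 = 248264653730785753699 + 14998216231173381570√274
(3959299+239190√274)^4 = 1965907990503261255572251201 + 118764845051735182903983240√274
(3959299+239190√274)^5 = 15567235081782895307198186429982499 + 940451064496965117656884702915950√274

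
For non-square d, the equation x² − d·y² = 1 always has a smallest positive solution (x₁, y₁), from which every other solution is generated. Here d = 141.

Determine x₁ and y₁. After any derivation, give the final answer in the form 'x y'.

[11; 1,6,1,22] for √141; ℓ=4 ⇒ convergent index 3
a_0=11:  p_0=11·1+0=11,  q_0=11·0+1=1
a_1=1:  p_1=1·11+1=12,  q_1=1·1+0=1
a_2=6:  p_2=6·12+11=83,  q_2=6·1+1=7
a_3=1:  p_3=1·83+12=95,  q_3=1·7+1=8
fundamental: x₁=95, y₁=8  (since 9025 − 141·64 = 1)

95 8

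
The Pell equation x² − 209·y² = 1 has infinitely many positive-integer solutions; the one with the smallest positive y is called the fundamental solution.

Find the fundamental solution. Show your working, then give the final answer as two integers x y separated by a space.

46551 3220

[14; 2,5,3,2,3,5,2,28] for √209; ℓ=8 ⇒ convergent index 7
step 0: (14, 1)  from 14·(1,0) + (0,1)
step 1: (29, 2)  from 2·(14,1) + (1,0)
step 2: (159, 11)  from 5·(29,2) + (14,1)
step 3: (506, 35)  from 3·(159,11) + (29,2)
step 4: (1171, 81)  from 2·(506,35) + (159,11)
step 5: (4019, 278)  from 3·(1171,81) + (506,35)
step 6: (21266, 1471)  from 5·(4019,278) + (1171,81)
step 7: (46551, 3220)  from 2·(21266,1471) + (4019,278)
→ (46551, 3220).  Check: 46551²=2166995601, 209·3220²=2166995600, difference 1.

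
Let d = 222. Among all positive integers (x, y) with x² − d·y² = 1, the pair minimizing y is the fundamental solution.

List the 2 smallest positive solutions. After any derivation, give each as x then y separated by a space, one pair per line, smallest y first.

149 10
44401 2980

[14; 1,8,1,28] for √222; ℓ=4 ⇒ convergent index 3
step 0: (14, 1)  from 14·(1,0) + (0,1)
step 1: (15, 1)  from 1·(14,1) + (1,0)
step 2: (134, 9)  from 8·(15,1) + (14,1)
step 3: (149, 10)  from 1·(134,9) + (15,1)
→ (149, 10).  Check: 149²=22201, 222·10²=22200, difference 1.
(x_2, y_2) = (149·149 + 222·10·10, 149·10 + 10·149) = (44401, 2980)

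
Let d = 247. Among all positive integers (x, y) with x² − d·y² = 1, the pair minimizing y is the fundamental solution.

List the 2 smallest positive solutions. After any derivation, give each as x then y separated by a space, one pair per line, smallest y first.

85292 5427
14549450527 925759368

[15; 1,2,1,1,9,1,9,1,1,2,1,30] for √247; ℓ=12 ⇒ convergent index 11
step 0: (15, 1)  from 15·(1,0) + (0,1)
…
step 3: (63, 4)  from 1·(47,3) + (16,1)
…
step 10: (61089, 3887)  from 2·(24203,1540) + (12683,807)
step 11: (85292, 5427)  from 1·(61089,3887) + (24203,1540)
fundamental: x₁=85292, y₁=5427  (since 7274725264 − 247·29452329 = 1)
(x_2, y_2) = (85292·85292 + 247·5427·5427, 85292·5427 + 5427·85292) = (14549450527, 925759368)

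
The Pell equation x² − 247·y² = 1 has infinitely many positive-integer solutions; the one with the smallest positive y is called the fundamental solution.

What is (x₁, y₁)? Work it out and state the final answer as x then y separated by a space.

85292 5427

√247 → a₀=15, period (1,2,1,1,9,1,9,1,1,2,1,30); ℓ=12 even so k=11
k=0  a_k=15  p_k/q_k = 15/1
k=1  a_k=1  p_k/q_k = 16/1
k=2  a_k=2  p_k/q_k = 47/3
…
k=4  a_k=1  p_k/q_k = 110/7
k=5  a_k=9  p_k/q_k = 1053/67
k=6  a_k=1  p_k/q_k = 1163/74
k=7  a_k=9  p_k/q_k = 11520/733
k=8  a_k=1  p_k/q_k = 12683/807
k=9  a_k=1  p_k/q_k = 24203/1540
k=10  a_k=2  p_k/q_k = 61089/3887
k=11  a_k=1  p_k/q_k = 85292/5427
(x₁, y₁) = (85292, 5427);  85292² − 247·5427² = 1 ✓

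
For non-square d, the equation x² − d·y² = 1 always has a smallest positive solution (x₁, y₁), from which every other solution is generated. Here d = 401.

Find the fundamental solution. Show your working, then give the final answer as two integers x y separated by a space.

801 40

[20; 40] for √401; ℓ=1 ⇒ convergent index 1
step 0: (20, 1)  from 20·(1,0) + (0,1)
step 1: (801, 40)  from 40·(20,1) + (1,0)
fundamental: x₁=801, y₁=40  (since 641601 − 401·1600 = 1)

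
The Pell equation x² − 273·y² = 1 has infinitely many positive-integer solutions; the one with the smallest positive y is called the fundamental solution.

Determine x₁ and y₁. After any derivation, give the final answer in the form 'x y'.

√273 = [16; 1,1,10,1,1,32, …], period ℓ=6 (even) → k=5
i=0: a=16 ⇒ p=16, q=1
i=1: a=1 ⇒ p=17, q=1
i=2: a=1 ⇒ p=33, q=2
…
i=4: a=1 ⇒ p=380, q=23
i=5: a=1 ⇒ p=727, q=44
(x₁, y₁) = (727, 44);  727² − 273·44² = 1 ✓

727 44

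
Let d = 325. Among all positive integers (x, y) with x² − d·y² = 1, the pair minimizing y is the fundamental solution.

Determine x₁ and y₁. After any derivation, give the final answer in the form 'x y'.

d=325: √d = [18; 36] (ℓ=1, odd), read p_1/q_1
k=0  a_k=18  p_k/q_k = 18/1
k=1  a_k=36  p_k/q_k = 649/36
→ (649, 36).  Check: 649²=421201, 325·36²=421200, difference 1.

649 36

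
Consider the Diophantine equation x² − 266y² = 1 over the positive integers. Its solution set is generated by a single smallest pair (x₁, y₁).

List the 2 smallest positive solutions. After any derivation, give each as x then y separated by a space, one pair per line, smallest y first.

685 42
938449 57540

√266 = [16; 3,4,3,32, …], period ℓ=4 (even) → k=3
a_0=16:  p_0=16·1+0=16,  q_0=16·0+1=1
a_1=3:  p_1=3·16+1=49,  q_1=3·1+0=3
a_2=4:  p_2=4·49+16=212,  q_2=4·3+1=13
a_3=3:  p_3=3·212+49=685,  q_3=3·13+3=42
(x₁, y₁) = (685, 42);  685² − 266·42² = 1 ✓
k=2:  x_2 = 685·685+266·42·42 = 938449,  y_2 = 685·42+42·685 = 57540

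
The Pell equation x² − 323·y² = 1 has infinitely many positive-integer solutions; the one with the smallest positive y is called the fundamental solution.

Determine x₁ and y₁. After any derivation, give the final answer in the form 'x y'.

[17; 1,34] for √323; ℓ=2 ⇒ convergent index 1
k=0  a_k=17  p_k/q_k = 17/1
k=1  a_k=1  p_k/q_k = 18/1
(x₁, y₁) = (18, 1);  18² − 323·1² = 1 ✓

18 1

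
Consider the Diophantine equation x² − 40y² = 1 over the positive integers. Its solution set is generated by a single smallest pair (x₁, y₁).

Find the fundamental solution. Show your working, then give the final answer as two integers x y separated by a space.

√40 → a₀=6, period (3,12); ℓ=2 even so k=1
k=0  a_k=6  p_k/q_k = 6/1
k=1  a_k=3  p_k/q_k = 19/3
fundamental: x₁=19, y₁=3  (since 361 − 40·9 = 1)

19 3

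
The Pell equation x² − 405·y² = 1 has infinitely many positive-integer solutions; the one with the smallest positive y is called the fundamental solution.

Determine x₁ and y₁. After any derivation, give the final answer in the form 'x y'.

161 8

d=405: √d = [20; 8,40] (ℓ=2, even), read p_1/q_1
i=0: a=20 ⇒ p=20, q=1
i=1: a=8 ⇒ p=161, q=8
(x₁, y₁) = (161, 8);  161² − 405·8² = 1 ✓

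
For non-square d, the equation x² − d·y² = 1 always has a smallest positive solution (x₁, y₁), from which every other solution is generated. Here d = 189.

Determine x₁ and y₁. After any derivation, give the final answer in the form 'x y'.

[13; 1,2,1,26] for √189; ℓ=4 ⇒ convergent index 3
a_0=13:  p_0=13·1+0=13,  q_0=13·0+1=1
a_1=1:  p_1=1·13+1=14,  q_1=1·1+0=1
a_2=2:  p_2=2·14+13=41,  q_2=2·1+1=3
a_3=1:  p_3=1·41+14=55,  q_3=1·3+1=4
(x₁, y₁) = (55, 4);  55² − 189·4² = 1 ✓

55 4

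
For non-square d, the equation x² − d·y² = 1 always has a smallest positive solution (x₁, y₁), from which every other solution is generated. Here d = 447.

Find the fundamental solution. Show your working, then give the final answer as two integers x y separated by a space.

148 7

√447 → a₀=21, period (7,42); ℓ=2 even so k=1
a_0=21:  p_0=21·1+0=21,  q_0=21·0+1=1
a_1=7:  p_1=7·21+1=148,  q_1=7·1+0=7
fundamental: x₁=148, y₁=7  (since 21904 − 447·49 = 1)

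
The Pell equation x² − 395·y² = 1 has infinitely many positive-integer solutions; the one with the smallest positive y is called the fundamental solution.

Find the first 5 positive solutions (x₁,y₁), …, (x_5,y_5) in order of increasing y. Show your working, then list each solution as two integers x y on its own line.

159 8
50561 2544
16078239 808984
5112829441 257254368
1625863683999 81806080040

d=395: √d = [19; 1,6,1,38] (ℓ=4, even), read p_3/q_3
i=0: a=19 ⇒ p=19, q=1
i=1: a=1 ⇒ p=20, q=1
i=2: a=6 ⇒ p=139, q=7
i=3: a=1 ⇒ p=159, q=8
fundamental: x₁=159, y₁=8  (since 25281 − 395·64 = 1)
n=2: (159,8)∘(159,8) = (159·159+395·8·8, 159·8+8·159) = (50561,2544)
n=3: (50561,2544)∘(159,8) = (159·50561+395·8·2544, 159·2544+8·50561) = (16078239,808984)
n=4: (16078239,808984)∘(159,8) = (159·16078239+395·8·808984, 159·808984+8·16078239) = (5112829441,257254368)
n=5: (5112829441,257254368)∘(159,8) = (159·5112829441+395·8·257254368, 159·257254368+8·5112829441) = (1625863683999,81806080040)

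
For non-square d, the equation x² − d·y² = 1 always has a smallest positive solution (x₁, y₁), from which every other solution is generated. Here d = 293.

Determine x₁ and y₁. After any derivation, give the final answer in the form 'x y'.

√293 → a₀=17, period (8,1,1,8,34); ℓ=5 odd so k=9
i=0: a=17 ⇒ p=17, q=1
i=1: a=8 ⇒ p=137, q=8
…
i=3: a=1 ⇒ p=291, q=17
i=4: a=8 ⇒ p=2482, q=145
i=5: a=34 ⇒ p=84679, q=4947
i=6: a=8 ⇒ p=679914, q=39721
i=7: a=1 ⇒ p=764593, q=44668
i=8: a=1 ⇒ p=1444507, q=84389
i=9: a=8 ⇒ p=12320649, q=719780
(x₁, y₁) = (12320649, 719780);  12320649² − 293·719780² = 1 ✓

12320649 719780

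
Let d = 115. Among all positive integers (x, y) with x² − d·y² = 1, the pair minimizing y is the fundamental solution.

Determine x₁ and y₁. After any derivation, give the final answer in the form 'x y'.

√115 → a₀=10, period (1,2,1,1,1,1,1,2,1,20); ℓ=10 even so k=9
a_0=10:  p_0=10·1+0=10,  q_0=10·0+1=1
a_1=1:  p_1=1·10+1=11,  q_1=1·1+0=1
…
a_3=1:  p_3=1·32+11=43,  q_3=1·3+1=4
a_4=1:  p_4=1·43+32=75,  q_4=1·4+3=7
a_5=1:  p_5=1·75+43=118,  q_5=1·7+4=11
a_6=1:  p_6=1·118+75=193,  q_6=1·11+7=18
…
a_8=2:  p_8=2·311+193=815,  q_8=2·29+18=76
a_9=1:  p_9=1·815+311=1126,  q_9=1·76+29=105
(x₁, y₁) = (1126, 105);  1126² − 115·105² = 1 ✓

1126 105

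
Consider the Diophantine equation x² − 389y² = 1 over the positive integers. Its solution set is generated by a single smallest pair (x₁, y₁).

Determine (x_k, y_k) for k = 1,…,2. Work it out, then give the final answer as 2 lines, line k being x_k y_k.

[19; 1,2,1,1,1,1,2,1,38] for √389; ℓ=9 ⇒ convergent index 17
k=0  a_k=19  p_k/q_k = 19/1
…
k=4  a_k=1  p_k/q_k = 138/7
…
k=7  a_k=2  p_k/q_k = 927/47
k=8  a_k=1  p_k/q_k = 1282/65
k=9  a_k=38  p_k/q_k = 49643/2517
…
k=11  a_k=2  p_k/q_k = 151493/7681
k=12  a_k=1  p_k/q_k = 202418/10263
k=13  a_k=1  p_k/q_k = 353911/17944
k=14  a_k=1  p_k/q_k = 556329/28207
k=15  a_k=1  p_k/q_k = 910240/46151
k=16  a_k=2  p_k/q_k = 2376809/120509
k=17  a_k=1  p_k/q_k = 3287049/166660
→ (3287049, 166660).  Check: 3287049²=10804691128401, 389·166660²=10804691128400, difference 1.
n=2: (3287049,166660)∘(3287049,166660) = (3287049·3287049+389·166660·166660, 3287049·166660+166660·3287049) = (21609382256801,1095639172680)

3287049 166660
21609382256801 1095639172680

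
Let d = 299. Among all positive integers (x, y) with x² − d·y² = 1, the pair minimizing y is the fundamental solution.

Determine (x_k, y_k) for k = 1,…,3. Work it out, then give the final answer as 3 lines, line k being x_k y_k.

415 24
344449 19920
285892255 16533576

√299 → a₀=17, period (3,2,3,34); ℓ=4 even so k=3
i=0: a=17 ⇒ p=17, q=1
…
i=2: a=2 ⇒ p=121, q=7
i=3: a=3 ⇒ p=415, q=24
(x₁, y₁) = (415, 24);  415² − 299·24² = 1 ✓
n=2: (415,24)∘(415,24) = (415·415+299·24·24, 415·24+24·415) = (344449,19920)
n=3: (344449,19920)∘(415,24) = (415·344449+299·24·19920, 415·19920+24·344449) = (285892255,16533576)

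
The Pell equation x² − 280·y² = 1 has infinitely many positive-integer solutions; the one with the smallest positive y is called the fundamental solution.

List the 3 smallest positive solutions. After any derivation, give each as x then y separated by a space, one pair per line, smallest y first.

[16; 1,2,1,2,1,32] for √280; ℓ=6 ⇒ convergent index 5
step 0: (16, 1)  from 16·(1,0) + (0,1)
step 1: (17, 1)  from 1·(16,1) + (1,0)
step 2: (50, 3)  from 2·(17,1) + (16,1)
step 3: (67, 4)  from 1·(50,3) + (17,1)
step 4: (184, 11)  from 2·(67,4) + (50,3)
step 5: (251, 15)  from 1·(184,11) + (67,4)
→ (251, 15).  Check: 251²=63001, 280·15²=63000, difference 1.
k=2:  x_2 = 251·251+280·15·15 = 126001,  y_2 = 251·15+15·251 = 7530
k=3:  x_3 = 251·126001+280·15·7530 = 63252251,  y_3 = 251·7530+15·126001 = 3780045

251 15
126001 7530
63252251 3780045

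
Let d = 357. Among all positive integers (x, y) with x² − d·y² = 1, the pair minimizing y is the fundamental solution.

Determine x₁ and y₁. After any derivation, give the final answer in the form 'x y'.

√357 → a₀=18, period (1,8,2,8,1,36); ℓ=6 even so k=5
a_0=18:  p_0=18·1+0=18,  q_0=18·0+1=1
a_1=1:  p_1=1·18+1=19,  q_1=1·1+0=1
a_2=8:  p_2=8·19+18=170,  q_2=8·1+1=9
a_3=2:  p_3=2·170+19=359,  q_3=2·9+1=19
a_4=8:  p_4=8·359+170=3042,  q_4=8·19+9=161
a_5=1:  p_5=1·3042+359=3401,  q_5=1·161+19=180
→ (3401, 180).  Check: 3401²=11566801, 357·180²=11566800, difference 1.

3401 180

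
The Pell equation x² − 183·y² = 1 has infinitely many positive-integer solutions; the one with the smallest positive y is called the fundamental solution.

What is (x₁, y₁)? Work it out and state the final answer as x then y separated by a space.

d=183: √d = [13; 1,1,8,1,1,26] (ℓ=6, even), read p_5/q_5
i=0: a=13 ⇒ p=13, q=1
…
i=2: a=1 ⇒ p=27, q=2
…
i=4: a=1 ⇒ p=257, q=19
i=5: a=1 ⇒ p=487, q=36
(x₁, y₁) = (487, 36);  487² − 183·36² = 1 ✓

487 36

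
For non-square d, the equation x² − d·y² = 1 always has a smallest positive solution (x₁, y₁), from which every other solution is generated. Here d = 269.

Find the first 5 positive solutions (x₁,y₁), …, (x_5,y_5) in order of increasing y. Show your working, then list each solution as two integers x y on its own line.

13449 820
361751201 22056360
9730383791049 593271970460
261727862849884801 15957829439376720
7039956045205817586249 429233695667083044100

[16; 2,2,32] for √269; ℓ=3 ⇒ convergent index 5
step 0: (16, 1)  from 16·(1,0) + (0,1)
…
step 4: (5396, 329)  from 2·(2657,162) + (82,5)
step 5: (13449, 820)  from 2·(5396,329) + (2657,162)
→ (13449, 820).  Check: 13449²=180875601, 269·820²=180875600, difference 1.
(13449+820√269)^2 = 361751201 + 22056360√269
(13449+820√269)^3 = 9730383791049 + 593271970460√269
(13449+820√269)^4 = 261727862849884801 + 15957829439376720√269
(13449+820√269)^5 = 7039956045205817586249 + 429233695667083044100√269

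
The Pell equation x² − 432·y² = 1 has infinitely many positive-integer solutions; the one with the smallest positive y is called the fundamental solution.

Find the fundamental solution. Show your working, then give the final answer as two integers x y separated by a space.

1351 65

√432 = [20; 1,3,1,1,1,3,1,40, …], period ℓ=8 (even) → k=7
step 0: (20, 1)  from 20·(1,0) + (0,1)
…
step 2: (83, 4)  from 3·(21,1) + (20,1)
…
step 4: (187, 9)  from 1·(104,5) + (83,4)
…
step 6: (1060, 51)  from 3·(291,14) + (187,9)
step 7: (1351, 65)  from 1·(1060,51) + (291,14)
→ (1351, 65).  Check: 1351²=1825201, 432·65²=1825200, difference 1.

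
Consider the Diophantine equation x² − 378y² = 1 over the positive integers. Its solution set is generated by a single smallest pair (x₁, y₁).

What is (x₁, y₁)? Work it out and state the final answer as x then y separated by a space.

√378 → a₀=19, period (2,3,1,4,1,3,2,38); ℓ=8 even so k=7
step 0: (19, 1)  from 19·(1,0) + (0,1)
step 1: (39, 2)  from 2·(19,1) + (1,0)
step 2: (136, 7)  from 3·(39,2) + (19,1)
step 3: (175, 9)  from 1·(136,7) + (39,2)
…
step 5: (1011, 52)  from 1·(836,43) + (175,9)
step 6: (3869, 199)  from 3·(1011,52) + (836,43)
step 7: (8749, 450)  from 2·(3869,199) + (1011,52)
fundamental: x₁=8749, y₁=450  (since 76545001 − 378·202500 = 1)

8749 450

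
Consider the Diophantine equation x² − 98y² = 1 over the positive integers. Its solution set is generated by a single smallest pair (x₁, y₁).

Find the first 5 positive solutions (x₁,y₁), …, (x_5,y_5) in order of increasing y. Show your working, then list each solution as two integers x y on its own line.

99 10
19601 1980
3880899 392030
768398401 77619960
152139002499 15368360050

√98 → a₀=9, period (1,8,1,18); ℓ=4 even so k=3
k=0  a_k=9  p_k/q_k = 9/1
…
k=2  a_k=8  p_k/q_k = 89/9
k=3  a_k=1  p_k/q_k = 99/10
fundamental: x₁=99, y₁=10  (since 9801 − 98·100 = 1)
(99+10√98)^2 = 19601 + 1980√98
(99+10√98)^3 = 3880899 + 392030√98
(99+10√98)^4 = 768398401 + 77619960√98
(99+10√98)^5 = 152139002499 + 15368360050√98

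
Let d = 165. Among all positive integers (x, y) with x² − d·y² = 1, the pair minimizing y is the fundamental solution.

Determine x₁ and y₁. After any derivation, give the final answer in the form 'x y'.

1079 84

[12; 1,5,2,5,1,24] for √165; ℓ=6 ⇒ convergent index 5
step 0: (12, 1)  from 12·(1,0) + (0,1)
…
step 2: (77, 6)  from 5·(13,1) + (12,1)
…
step 4: (912, 71)  from 5·(167,13) + (77,6)
step 5: (1079, 84)  from 1·(912,71) + (167,13)
fundamental: x₁=1079, y₁=84  (since 1164241 − 165·7056 = 1)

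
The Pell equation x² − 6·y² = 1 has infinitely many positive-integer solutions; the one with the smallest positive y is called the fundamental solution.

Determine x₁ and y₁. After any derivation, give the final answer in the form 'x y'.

√6 = [2; 2,4, …], period ℓ=2 (even) → k=1
a_0=2:  p_0=2·1+0=2,  q_0=2·0+1=1
a_1=2:  p_1=2·2+1=5,  q_1=2·1+0=2
fundamental: x₁=5, y₁=2  (since 25 − 6·4 = 1)

5 2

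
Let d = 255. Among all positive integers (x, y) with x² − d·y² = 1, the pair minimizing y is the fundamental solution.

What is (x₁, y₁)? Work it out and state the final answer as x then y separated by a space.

16 1

√255 = [15; 1,30, …], period ℓ=2 (even) → k=1
step 0: (15, 1)  from 15·(1,0) + (0,1)
step 1: (16, 1)  from 1·(15,1) + (1,0)
(x₁, y₁) = (16, 1);  16² − 255·1² = 1 ✓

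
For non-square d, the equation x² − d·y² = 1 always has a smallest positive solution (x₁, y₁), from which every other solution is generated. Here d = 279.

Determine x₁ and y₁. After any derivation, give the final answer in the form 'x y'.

1520 91

d=279: √d = [16; 1,2,2,1,2,2,1,32] (ℓ=8, even), read p_7/q_7
k=0  a_k=16  p_k/q_k = 16/1
k=1  a_k=1  p_k/q_k = 17/1
…
k=4  a_k=1  p_k/q_k = 167/10
k=5  a_k=2  p_k/q_k = 451/27
k=6  a_k=2  p_k/q_k = 1069/64
k=7  a_k=1  p_k/q_k = 1520/91
fundamental: x₁=1520, y₁=91  (since 2310400 − 279·8281 = 1)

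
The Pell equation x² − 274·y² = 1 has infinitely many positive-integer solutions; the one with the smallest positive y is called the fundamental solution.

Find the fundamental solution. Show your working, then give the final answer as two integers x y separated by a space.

3959299 239190

d=274: √d = [16; 1,1,4,4,1,1,32] (ℓ=7, odd), read p_13/q_13
k=0  a_k=16  p_k/q_k = 16/1
k=1  a_k=1  p_k/q_k = 17/1
k=2  a_k=1  p_k/q_k = 33/2
…
k=4  a_k=4  p_k/q_k = 629/38
k=5  a_k=1  p_k/q_k = 778/47
…
k=7  a_k=32  p_k/q_k = 45802/2767
k=8  a_k=1  p_k/q_k = 47209/2852
k=9  a_k=1  p_k/q_k = 93011/5619
k=10  a_k=4  p_k/q_k = 419253/25328
k=11  a_k=4  p_k/q_k = 1770023/106931
k=12  a_k=1  p_k/q_k = 2189276/132259
k=13  a_k=1  p_k/q_k = 3959299/239190
(x₁, y₁) = (3959299, 239190);  3959299² − 274·239190² = 1 ✓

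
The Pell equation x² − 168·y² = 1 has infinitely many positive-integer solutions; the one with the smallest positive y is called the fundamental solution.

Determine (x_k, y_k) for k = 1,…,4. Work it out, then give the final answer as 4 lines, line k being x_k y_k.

√168 → a₀=12, period (1,24); ℓ=2 even so k=1
k=0  a_k=12  p_k/q_k = 12/1
k=1  a_k=1  p_k/q_k = 13/1
(x₁, y₁) = (13, 1);  13² − 168·1² = 1 ✓
(13+1√168)^2 = 337 + 26√168
(13+1√168)^3 = 8749 + 675√168
(13+1√168)^4 = 227137 + 17524√168

13 1
337 26
8749 675
227137 17524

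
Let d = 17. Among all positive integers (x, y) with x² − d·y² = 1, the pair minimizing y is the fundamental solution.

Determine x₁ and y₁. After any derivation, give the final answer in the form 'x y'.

√17 → a₀=4, period (8); ℓ=1 odd so k=1
i=0: a=4 ⇒ p=4, q=1
i=1: a=8 ⇒ p=33, q=8
→ (33, 8).  Check: 33²=1089, 17·8²=1088, difference 1.

33 8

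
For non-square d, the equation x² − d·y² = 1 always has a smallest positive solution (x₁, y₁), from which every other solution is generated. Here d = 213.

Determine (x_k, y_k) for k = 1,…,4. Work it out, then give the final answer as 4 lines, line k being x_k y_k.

194399 13320
75581942401 5178789360
29386108041429599 2013502945575960
11425260034216163289601 782845918228863306720

[14; 1,1,2,6,1,8,1,6,2,1,1,28] for √213; ℓ=12 ⇒ convergent index 11
step 0: (14, 1)  from 14·(1,0) + (0,1)
step 1: (15, 1)  from 1·(14,1) + (1,0)
…
step 3: (73, 5)  from 2·(29,2) + (15,1)
…
step 7: (5327, 365)  from 1·(4787,328) + (540,37)
…
step 9: (78825, 5401)  from 2·(36749,2518) + (5327,365)
step 10: (115574, 7919)  from 1·(78825,5401) + (36749,2518)
step 11: (194399, 13320)  from 1·(115574,7919) + (78825,5401)
→ (194399, 13320).  Check: 194399²=37790971201, 213·13320²=37790971200, difference 1.
(x_2, y_2) = (194399·194399 + 213·13320·13320, 194399·13320 + 13320·194399) = (75581942401, 5178789360)
(x_3, y_3) = (194399·75581942401 + 213·13320·5178789360, 194399·5178789360 + 13320·75581942401) = (29386108041429599, 2013502945575960)
(x_4, y_4) = (194399·29386108041429599 + 213·13320·2013502945575960, 194399·2013502945575960 + 13320·29386108041429599) = (11425260034216163289601, 782845918228863306720)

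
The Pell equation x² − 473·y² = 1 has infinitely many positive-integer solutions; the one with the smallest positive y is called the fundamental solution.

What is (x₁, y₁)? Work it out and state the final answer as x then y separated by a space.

√473 → a₀=21, period (1,2,1,42); ℓ=4 even so k=3
a_0=21:  p_0=21·1+0=21,  q_0=21·0+1=1
a_1=1:  p_1=1·21+1=22,  q_1=1·1+0=1
a_2=2:  p_2=2·22+21=65,  q_2=2·1+1=3
a_3=1:  p_3=1·65+22=87,  q_3=1·3+1=4
→ (87, 4).  Check: 87²=7569, 473·4²=7568, difference 1.

87 4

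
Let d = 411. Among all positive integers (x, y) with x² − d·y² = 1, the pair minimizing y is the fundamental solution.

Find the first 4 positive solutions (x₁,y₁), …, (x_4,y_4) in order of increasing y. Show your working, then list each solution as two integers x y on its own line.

d=411: √d = [20; 3,1,1,1,19,1,1,1,3,40] (ℓ=10, even), read p_9/q_9
i=0: a=20 ⇒ p=20, q=1
…
i=2: a=1 ⇒ p=81, q=4
i=3: a=1 ⇒ p=142, q=7
i=4: a=1 ⇒ p=223, q=11
i=5: a=19 ⇒ p=4379, q=216
…
i=7: a=1 ⇒ p=8981, q=443
i=8: a=1 ⇒ p=13583, q=670
i=9: a=3 ⇒ p=49730, q=2453
(x₁, y₁) = (49730, 2453);  49730² − 411·2453² = 1 ✓
(x_2, y_2) = (49730·49730 + 411·2453·2453, 49730·2453 + 2453·49730) = (4946145799, 243975380)
(x_3, y_3) = (49730·4946145799 + 411·2453·243975380, 49730·243975380 + 2453·4946145799) = (491943661118810, 24265791292347)
(x_4, y_4) = (49730·491943661118810 + 411·2453·24265791292347, 49730·24265791292347 + 2453·491943661118810) = (48928716529930696801, 2413475601692857240)

49730 2453
4946145799 243975380
491943661118810 24265791292347
48928716529930696801 2413475601692857240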